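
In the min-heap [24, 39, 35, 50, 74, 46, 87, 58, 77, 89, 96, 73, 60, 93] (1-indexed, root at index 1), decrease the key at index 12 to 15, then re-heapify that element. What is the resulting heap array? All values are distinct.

[15, 39, 24, 50, 74, 35, 87, 58, 77, 89, 96, 46, 60, 93]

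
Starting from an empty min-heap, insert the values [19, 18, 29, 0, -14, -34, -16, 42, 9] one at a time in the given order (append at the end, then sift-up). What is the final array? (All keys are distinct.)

[-34, 0, -16, 9, 18, 29, -14, 42, 19]

Insert 19:
  append 19 at index 0 → [19] (no swap needed)
Insert 18:
  append 18 at index 1 → [19, 18]
  18 < parent 19 at index 0, swap → [18, 19]
Insert 29:
  append 29 at index 2 → [18, 19, 29] (no swap needed)
Insert 0:
  append 0 at index 3 → [18, 19, 29, 0]
  0 < parent 19 at index 1, swap → [18, 0, 29, 19]
  0 < parent 18 at index 0, swap → [0, 18, 29, 19]
Insert -14:
  append -14 at index 4 → [0, 18, 29, 19, -14]
  -14 < parent 18 at index 1, swap → [0, -14, 29, 19, 18]
  -14 < parent 0 at index 0, swap → [-14, 0, 29, 19, 18]
Insert -34:
  append -34 at index 5 → [-14, 0, 29, 19, 18, -34]
  -34 < parent 29 at index 2, swap → [-14, 0, -34, 19, 18, 29]
  -34 < parent -14 at index 0, swap → [-34, 0, -14, 19, 18, 29]
Insert -16:
  append -16 at index 6 → [-34, 0, -14, 19, 18, 29, -16]
  -16 < parent -14 at index 2, swap → [-34, 0, -16, 19, 18, 29, -14]
Insert 42:
  append 42 at index 7 → [-34, 0, -16, 19, 18, 29, -14, 42] (no swap needed)
Insert 9:
  append 9 at index 8 → [-34, 0, -16, 19, 18, 29, -14, 42, 9]
  9 < parent 19 at index 3, swap → [-34, 0, -16, 9, 18, 29, -14, 42, 19]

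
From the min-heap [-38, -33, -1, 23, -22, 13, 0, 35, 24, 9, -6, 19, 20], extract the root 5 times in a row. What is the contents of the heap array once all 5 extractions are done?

extract-min #1 returns -38:
  remove root -38; move last element 20 to root → [20, -33, -1, 23, -22, 13, 0, 35, 24, 9, -6, 19]
  20 vs smaller child -33 at index 1, swap → [-33, 20, -1, 23, -22, 13, 0, 35, 24, 9, -6, 19]
  20 vs smaller child -22 at index 4, swap → [-33, -22, -1, 23, 20, 13, 0, 35, 24, 9, -6, 19]
  20 vs smaller child -6 at index 10, swap → [-33, -22, -1, 23, -6, 13, 0, 35, 24, 9, 20, 19]
extract-min #2 returns -33:
  remove root -33; move last element 19 to root → [19, -22, -1, 23, -6, 13, 0, 35, 24, 9, 20]
  19 vs smaller child -22 at index 1, swap → [-22, 19, -1, 23, -6, 13, 0, 35, 24, 9, 20]
  19 vs smaller child -6 at index 4, swap → [-22, -6, -1, 23, 19, 13, 0, 35, 24, 9, 20]
  19 vs smaller child 9 at index 9, swap → [-22, -6, -1, 23, 9, 13, 0, 35, 24, 19, 20]
extract-min #3 returns -22:
  remove root -22; move last element 20 to root → [20, -6, -1, 23, 9, 13, 0, 35, 24, 19]
  20 vs smaller child -6 at index 1, swap → [-6, 20, -1, 23, 9, 13, 0, 35, 24, 19]
  20 vs smaller child 9 at index 4, swap → [-6, 9, -1, 23, 20, 13, 0, 35, 24, 19]
  20 vs only child 19 at index 9, swap → [-6, 9, -1, 23, 19, 13, 0, 35, 24, 20]
extract-min #4 returns -6:
  remove root -6; move last element 20 to root → [20, 9, -1, 23, 19, 13, 0, 35, 24]
  20 vs smaller child -1 at index 2, swap → [-1, 9, 20, 23, 19, 13, 0, 35, 24]
  20 vs smaller child 0 at index 6, swap → [-1, 9, 0, 23, 19, 13, 20, 35, 24]
extract-min #5 returns -1:
  remove root -1; move last element 24 to root → [24, 9, 0, 23, 19, 13, 20, 35]
  24 vs smaller child 0 at index 2, swap → [0, 9, 24, 23, 19, 13, 20, 35]
  24 vs smaller child 13 at index 5, swap → [0, 9, 13, 23, 19, 24, 20, 35]

[0, 9, 13, 23, 19, 24, 20, 35]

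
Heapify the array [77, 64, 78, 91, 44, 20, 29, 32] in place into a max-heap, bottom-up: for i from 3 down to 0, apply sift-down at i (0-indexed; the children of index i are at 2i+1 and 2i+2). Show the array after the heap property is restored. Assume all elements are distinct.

sift down from index 3: already satisfies heap property
sift down from index 2: already satisfies heap property
sift down from index 1:
  64 vs larger child 91 at index 3, swap → [77, 91, 78, 64, 44, 20, 29, 32]
sift down from index 0:
  77 vs larger child 91 at index 1, swap → [91, 77, 78, 64, 44, 20, 29, 32]

[91, 77, 78, 64, 44, 20, 29, 32]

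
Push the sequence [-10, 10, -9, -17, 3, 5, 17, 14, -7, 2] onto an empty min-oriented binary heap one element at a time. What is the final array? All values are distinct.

[-17, -10, -9, -7, 2, 5, 17, 14, 10, 3]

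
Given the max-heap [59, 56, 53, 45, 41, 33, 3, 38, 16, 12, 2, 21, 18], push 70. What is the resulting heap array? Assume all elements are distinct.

[70, 56, 59, 45, 41, 33, 53, 38, 16, 12, 2, 21, 18, 3]

append 70 at index 13 → [59, 56, 53, 45, 41, 33, 3, 38, 16, 12, 2, 21, 18, 70]
70 > parent 3 at index 6, swap → [59, 56, 53, 45, 41, 33, 70, 38, 16, 12, 2, 21, 18, 3]
70 > parent 53 at index 2, swap → [59, 56, 70, 45, 41, 33, 53, 38, 16, 12, 2, 21, 18, 3]
70 > parent 59 at index 0, swap → [70, 56, 59, 45, 41, 33, 53, 38, 16, 12, 2, 21, 18, 3]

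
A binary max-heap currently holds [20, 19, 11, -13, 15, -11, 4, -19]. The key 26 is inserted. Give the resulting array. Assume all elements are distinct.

append 26 at index 8 → [20, 19, 11, -13, 15, -11, 4, -19, 26]
26 > parent -13 at index 3, swap → [20, 19, 11, 26, 15, -11, 4, -19, -13]
26 > parent 19 at index 1, swap → [20, 26, 11, 19, 15, -11, 4, -19, -13]
26 > parent 20 at index 0, swap → [26, 20, 11, 19, 15, -11, 4, -19, -13]

[26, 20, 11, 19, 15, -11, 4, -19, -13]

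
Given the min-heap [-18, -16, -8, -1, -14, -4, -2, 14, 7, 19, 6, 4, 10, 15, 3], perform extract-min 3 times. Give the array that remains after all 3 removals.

extract-min #1 returns -18:
  remove root -18; move last element 3 to root → [3, -16, -8, -1, -14, -4, -2, 14, 7, 19, 6, 4, 10, 15]
  3 vs smaller child -16 at index 1, swap → [-16, 3, -8, -1, -14, -4, -2, 14, 7, 19, 6, 4, 10, 15]
  3 vs smaller child -14 at index 4, swap → [-16, -14, -8, -1, 3, -4, -2, 14, 7, 19, 6, 4, 10, 15]
extract-min #2 returns -16:
  remove root -16; move last element 15 to root → [15, -14, -8, -1, 3, -4, -2, 14, 7, 19, 6, 4, 10]
  15 vs smaller child -14 at index 1, swap → [-14, 15, -8, -1, 3, -4, -2, 14, 7, 19, 6, 4, 10]
  15 vs smaller child -1 at index 3, swap → [-14, -1, -8, 15, 3, -4, -2, 14, 7, 19, 6, 4, 10]
  15 vs smaller child 7 at index 8, swap → [-14, -1, -8, 7, 3, -4, -2, 14, 15, 19, 6, 4, 10]
extract-min #3 returns -14:
  remove root -14; move last element 10 to root → [10, -1, -8, 7, 3, -4, -2, 14, 15, 19, 6, 4]
  10 vs smaller child -8 at index 2, swap → [-8, -1, 10, 7, 3, -4, -2, 14, 15, 19, 6, 4]
  10 vs smaller child -4 at index 5, swap → [-8, -1, -4, 7, 3, 10, -2, 14, 15, 19, 6, 4]
  10 vs only child 4 at index 11, swap → [-8, -1, -4, 7, 3, 4, -2, 14, 15, 19, 6, 10]

[-8, -1, -4, 7, 3, 4, -2, 14, 15, 19, 6, 10]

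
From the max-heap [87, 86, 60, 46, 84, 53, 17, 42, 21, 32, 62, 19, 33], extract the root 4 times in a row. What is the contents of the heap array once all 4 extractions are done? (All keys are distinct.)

extract-max #1 returns 87:
  remove root 87; move last element 33 to root → [33, 86, 60, 46, 84, 53, 17, 42, 21, 32, 62, 19]
  33 vs larger child 86 at index 1, swap → [86, 33, 60, 46, 84, 53, 17, 42, 21, 32, 62, 19]
  33 vs larger child 84 at index 4, swap → [86, 84, 60, 46, 33, 53, 17, 42, 21, 32, 62, 19]
  33 vs larger child 62 at index 10, swap → [86, 84, 60, 46, 62, 53, 17, 42, 21, 32, 33, 19]
extract-max #2 returns 86:
  remove root 86; move last element 19 to root → [19, 84, 60, 46, 62, 53, 17, 42, 21, 32, 33]
  19 vs larger child 84 at index 1, swap → [84, 19, 60, 46, 62, 53, 17, 42, 21, 32, 33]
  19 vs larger child 62 at index 4, swap → [84, 62, 60, 46, 19, 53, 17, 42, 21, 32, 33]
  19 vs larger child 33 at index 10, swap → [84, 62, 60, 46, 33, 53, 17, 42, 21, 32, 19]
extract-max #3 returns 84:
  remove root 84; move last element 19 to root → [19, 62, 60, 46, 33, 53, 17, 42, 21, 32]
  19 vs larger child 62 at index 1, swap → [62, 19, 60, 46, 33, 53, 17, 42, 21, 32]
  19 vs larger child 46 at index 3, swap → [62, 46, 60, 19, 33, 53, 17, 42, 21, 32]
  19 vs larger child 42 at index 7, swap → [62, 46, 60, 42, 33, 53, 17, 19, 21, 32]
extract-max #4 returns 62:
  remove root 62; move last element 32 to root → [32, 46, 60, 42, 33, 53, 17, 19, 21]
  32 vs larger child 60 at index 2, swap → [60, 46, 32, 42, 33, 53, 17, 19, 21]
  32 vs larger child 53 at index 5, swap → [60, 46, 53, 42, 33, 32, 17, 19, 21]

[60, 46, 53, 42, 33, 32, 17, 19, 21]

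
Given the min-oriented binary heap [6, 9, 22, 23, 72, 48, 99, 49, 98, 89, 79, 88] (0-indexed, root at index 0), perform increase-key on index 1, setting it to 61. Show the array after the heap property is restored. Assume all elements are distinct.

[6, 23, 22, 49, 72, 48, 99, 61, 98, 89, 79, 88]

set index 1 from 9 to 61 → [6, 61, 22, 23, 72, 48, 99, 49, 98, 89, 79, 88]
61 vs smaller child 23 at index 3, swap → [6, 23, 22, 61, 72, 48, 99, 49, 98, 89, 79, 88]
61 vs smaller child 49 at index 7, swap → [6, 23, 22, 49, 72, 48, 99, 61, 98, 89, 79, 88]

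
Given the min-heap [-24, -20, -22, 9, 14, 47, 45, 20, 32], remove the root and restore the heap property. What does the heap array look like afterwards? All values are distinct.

[-22, -20, 32, 9, 14, 47, 45, 20]

remove root -24; move last element 32 to root → [32, -20, -22, 9, 14, 47, 45, 20]
32 vs smaller child -22 at index 2, swap → [-22, -20, 32, 9, 14, 47, 45, 20]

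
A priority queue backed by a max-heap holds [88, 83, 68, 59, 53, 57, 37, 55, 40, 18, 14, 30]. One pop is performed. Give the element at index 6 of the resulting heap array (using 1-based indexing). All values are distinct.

57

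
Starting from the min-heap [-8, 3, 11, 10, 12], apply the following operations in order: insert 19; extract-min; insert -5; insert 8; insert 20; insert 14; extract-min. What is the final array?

[3, 10, 8, 14, 12, 11, 19, 20]

insert 19:
  append 19 at index 5 → [-8, 3, 11, 10, 12, 19] (no swap needed)
extract-min → returns -8:
  remove root -8; move last element 19 to root → [19, 3, 11, 10, 12]
  19 vs smaller child 3 at index 1, swap → [3, 19, 11, 10, 12]
  19 vs smaller child 10 at index 3, swap → [3, 10, 11, 19, 12]
insert -5:
  append -5 at index 5 → [3, 10, 11, 19, 12, -5]
  -5 < parent 11 at index 2, swap → [3, 10, -5, 19, 12, 11]
  -5 < parent 3 at index 0, swap → [-5, 10, 3, 19, 12, 11]
insert 8:
  append 8 at index 6 → [-5, 10, 3, 19, 12, 11, 8] (no swap needed)
insert 20:
  append 20 at index 7 → [-5, 10, 3, 19, 12, 11, 8, 20] (no swap needed)
insert 14:
  append 14 at index 8 → [-5, 10, 3, 19, 12, 11, 8, 20, 14]
  14 < parent 19 at index 3, swap → [-5, 10, 3, 14, 12, 11, 8, 20, 19]
extract-min → returns -5:
  remove root -5; move last element 19 to root → [19, 10, 3, 14, 12, 11, 8, 20]
  19 vs smaller child 3 at index 2, swap → [3, 10, 19, 14, 12, 11, 8, 20]
  19 vs smaller child 8 at index 6, swap → [3, 10, 8, 14, 12, 11, 19, 20]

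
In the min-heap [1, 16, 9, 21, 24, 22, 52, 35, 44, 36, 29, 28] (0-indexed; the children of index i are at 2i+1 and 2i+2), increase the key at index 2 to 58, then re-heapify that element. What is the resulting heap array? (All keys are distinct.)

[1, 16, 22, 21, 24, 28, 52, 35, 44, 36, 29, 58]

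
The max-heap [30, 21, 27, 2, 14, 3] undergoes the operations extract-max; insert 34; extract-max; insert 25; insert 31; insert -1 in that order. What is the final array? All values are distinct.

[31, 21, 27, 2, 14, 3, 25, -1]

extract-max → returns 30:
  remove root 30; move last element 3 to root → [3, 21, 27, 2, 14]
  3 vs larger child 27 at index 2, swap → [27, 21, 3, 2, 14]
insert 34:
  append 34 at index 5 → [27, 21, 3, 2, 14, 34]
  34 > parent 3 at index 2, swap → [27, 21, 34, 2, 14, 3]
  34 > parent 27 at index 0, swap → [34, 21, 27, 2, 14, 3]
extract-max → returns 34:
  remove root 34; move last element 3 to root → [3, 21, 27, 2, 14]
  3 vs larger child 27 at index 2, swap → [27, 21, 3, 2, 14]
insert 25:
  append 25 at index 5 → [27, 21, 3, 2, 14, 25]
  25 > parent 3 at index 2, swap → [27, 21, 25, 2, 14, 3]
insert 31:
  append 31 at index 6 → [27, 21, 25, 2, 14, 3, 31]
  31 > parent 25 at index 2, swap → [27, 21, 31, 2, 14, 3, 25]
  31 > parent 27 at index 0, swap → [31, 21, 27, 2, 14, 3, 25]
insert -1:
  append -1 at index 7 → [31, 21, 27, 2, 14, 3, 25, -1] (no swap needed)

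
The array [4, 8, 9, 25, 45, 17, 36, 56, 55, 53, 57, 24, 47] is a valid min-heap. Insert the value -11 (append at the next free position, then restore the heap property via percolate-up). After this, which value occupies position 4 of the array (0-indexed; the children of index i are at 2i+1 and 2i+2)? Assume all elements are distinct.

45

append -11 at index 13 → [4, 8, 9, 25, 45, 17, 36, 56, 55, 53, 57, 24, 47, -11]
-11 < parent 36 at index 6, swap → [4, 8, 9, 25, 45, 17, -11, 56, 55, 53, 57, 24, 47, 36]
-11 < parent 9 at index 2, swap → [4, 8, -11, 25, 45, 17, 9, 56, 55, 53, 57, 24, 47, 36]
-11 < parent 4 at index 0, swap → [-11, 8, 4, 25, 45, 17, 9, 56, 55, 53, 57, 24, 47, 36]
resulting array: [-11, 8, 4, 25, 45, 17, 9, 56, 55, 53, 57, 24, 47, 36]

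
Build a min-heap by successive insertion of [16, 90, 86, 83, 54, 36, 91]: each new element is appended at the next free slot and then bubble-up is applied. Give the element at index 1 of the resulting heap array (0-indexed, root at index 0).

Insert 16:
  append 16 at index 0 → [16] (no swap needed)
Insert 90:
  append 90 at index 1 → [16, 90] (no swap needed)
Insert 86:
  append 86 at index 2 → [16, 90, 86] (no swap needed)
Insert 83:
  append 83 at index 3 → [16, 90, 86, 83]
  83 < parent 90 at index 1, swap → [16, 83, 86, 90]
Insert 54:
  append 54 at index 4 → [16, 83, 86, 90, 54]
  54 < parent 83 at index 1, swap → [16, 54, 86, 90, 83]
Insert 36:
  append 36 at index 5 → [16, 54, 86, 90, 83, 36]
  36 < parent 86 at index 2, swap → [16, 54, 36, 90, 83, 86]
Insert 91:
  append 91 at index 6 → [16, 54, 36, 90, 83, 86, 91] (no swap needed)
resulting array: [16, 54, 36, 90, 83, 86, 91]

54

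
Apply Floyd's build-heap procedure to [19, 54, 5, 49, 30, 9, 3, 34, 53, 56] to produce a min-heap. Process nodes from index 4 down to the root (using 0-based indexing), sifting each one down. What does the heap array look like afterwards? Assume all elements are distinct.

[3, 30, 5, 34, 54, 9, 19, 49, 53, 56]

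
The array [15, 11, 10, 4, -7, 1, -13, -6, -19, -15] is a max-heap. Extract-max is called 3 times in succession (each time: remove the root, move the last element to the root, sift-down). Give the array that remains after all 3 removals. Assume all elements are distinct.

extract-max #1 returns 15:
  remove root 15; move last element -15 to root → [-15, 11, 10, 4, -7, 1, -13, -6, -19]
  -15 vs larger child 11 at index 1, swap → [11, -15, 10, 4, -7, 1, -13, -6, -19]
  -15 vs larger child 4 at index 3, swap → [11, 4, 10, -15, -7, 1, -13, -6, -19]
  -15 vs larger child -6 at index 7, swap → [11, 4, 10, -6, -7, 1, -13, -15, -19]
extract-max #2 returns 11:
  remove root 11; move last element -19 to root → [-19, 4, 10, -6, -7, 1, -13, -15]
  -19 vs larger child 10 at index 2, swap → [10, 4, -19, -6, -7, 1, -13, -15]
  -19 vs larger child 1 at index 5, swap → [10, 4, 1, -6, -7, -19, -13, -15]
extract-max #3 returns 10:
  remove root 10; move last element -15 to root → [-15, 4, 1, -6, -7, -19, -13]
  -15 vs larger child 4 at index 1, swap → [4, -15, 1, -6, -7, -19, -13]
  -15 vs larger child -6 at index 3, swap → [4, -6, 1, -15, -7, -19, -13]

[4, -6, 1, -15, -7, -19, -13]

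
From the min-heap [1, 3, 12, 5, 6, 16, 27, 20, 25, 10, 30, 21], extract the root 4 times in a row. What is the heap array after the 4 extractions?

extract-min #1 returns 1:
  remove root 1; move last element 21 to root → [21, 3, 12, 5, 6, 16, 27, 20, 25, 10, 30]
  21 vs smaller child 3 at index 1, swap → [3, 21, 12, 5, 6, 16, 27, 20, 25, 10, 30]
  21 vs smaller child 5 at index 3, swap → [3, 5, 12, 21, 6, 16, 27, 20, 25, 10, 30]
  21 vs smaller child 20 at index 7, swap → [3, 5, 12, 20, 6, 16, 27, 21, 25, 10, 30]
extract-min #2 returns 3:
  remove root 3; move last element 30 to root → [30, 5, 12, 20, 6, 16, 27, 21, 25, 10]
  30 vs smaller child 5 at index 1, swap → [5, 30, 12, 20, 6, 16, 27, 21, 25, 10]
  30 vs smaller child 6 at index 4, swap → [5, 6, 12, 20, 30, 16, 27, 21, 25, 10]
  30 vs only child 10 at index 9, swap → [5, 6, 12, 20, 10, 16, 27, 21, 25, 30]
extract-min #3 returns 5:
  remove root 5; move last element 30 to root → [30, 6, 12, 20, 10, 16, 27, 21, 25]
  30 vs smaller child 6 at index 1, swap → [6, 30, 12, 20, 10, 16, 27, 21, 25]
  30 vs smaller child 10 at index 4, swap → [6, 10, 12, 20, 30, 16, 27, 21, 25]
extract-min #4 returns 6:
  remove root 6; move last element 25 to root → [25, 10, 12, 20, 30, 16, 27, 21]
  25 vs smaller child 10 at index 1, swap → [10, 25, 12, 20, 30, 16, 27, 21]
  25 vs smaller child 20 at index 3, swap → [10, 20, 12, 25, 30, 16, 27, 21]
  25 vs only child 21 at index 7, swap → [10, 20, 12, 21, 30, 16, 27, 25]

[10, 20, 12, 21, 30, 16, 27, 25]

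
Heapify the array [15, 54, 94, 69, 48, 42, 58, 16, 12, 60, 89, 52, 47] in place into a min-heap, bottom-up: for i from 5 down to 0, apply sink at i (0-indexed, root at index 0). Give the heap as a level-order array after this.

[12, 15, 42, 16, 48, 47, 58, 54, 69, 60, 89, 52, 94]

sift down from index 5: already satisfies heap property
sift down from index 4: already satisfies heap property
sift down from index 3:
  69 vs smaller child 12 at index 8, swap → [15, 54, 94, 12, 48, 42, 58, 16, 69, 60, 89, 52, 47]
sift down from index 2:
  94 vs smaller child 42 at index 5, swap → [15, 54, 42, 12, 48, 94, 58, 16, 69, 60, 89, 52, 47]
  94 vs smaller child 47 at index 12, swap → [15, 54, 42, 12, 48, 47, 58, 16, 69, 60, 89, 52, 94]
sift down from index 1:
  54 vs smaller child 12 at index 3, swap → [15, 12, 42, 54, 48, 47, 58, 16, 69, 60, 89, 52, 94]
  54 vs smaller child 16 at index 7, swap → [15, 12, 42, 16, 48, 47, 58, 54, 69, 60, 89, 52, 94]
sift down from index 0:
  15 vs smaller child 12 at index 1, swap → [12, 15, 42, 16, 48, 47, 58, 54, 69, 60, 89, 52, 94]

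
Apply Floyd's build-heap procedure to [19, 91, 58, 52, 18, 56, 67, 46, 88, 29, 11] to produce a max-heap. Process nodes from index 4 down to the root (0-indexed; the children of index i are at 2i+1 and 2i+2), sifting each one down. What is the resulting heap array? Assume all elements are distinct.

sift down from index 4:
  18 vs larger child 29 at index 9, swap → [19, 91, 58, 52, 29, 56, 67, 46, 88, 18, 11]
sift down from index 3:
  52 vs larger child 88 at index 8, swap → [19, 91, 58, 88, 29, 56, 67, 46, 52, 18, 11]
sift down from index 2:
  58 vs larger child 67 at index 6, swap → [19, 91, 67, 88, 29, 56, 58, 46, 52, 18, 11]
sift down from index 1: already satisfies heap property
sift down from index 0:
  19 vs larger child 91 at index 1, swap → [91, 19, 67, 88, 29, 56, 58, 46, 52, 18, 11]
  19 vs larger child 88 at index 3, swap → [91, 88, 67, 19, 29, 56, 58, 46, 52, 18, 11]
  19 vs larger child 52 at index 8, swap → [91, 88, 67, 52, 29, 56, 58, 46, 19, 18, 11]

[91, 88, 67, 52, 29, 56, 58, 46, 19, 18, 11]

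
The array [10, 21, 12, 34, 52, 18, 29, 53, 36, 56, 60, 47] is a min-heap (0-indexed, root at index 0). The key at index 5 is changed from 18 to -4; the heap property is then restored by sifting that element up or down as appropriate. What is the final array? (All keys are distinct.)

set index 5 from 18 to -4 → [10, 21, 12, 34, 52, -4, 29, 53, 36, 56, 60, 47]
-4 < parent 12 at index 2, swap → [10, 21, -4, 34, 52, 12, 29, 53, 36, 56, 60, 47]
-4 < parent 10 at index 0, swap → [-4, 21, 10, 34, 52, 12, 29, 53, 36, 56, 60, 47]

[-4, 21, 10, 34, 52, 12, 29, 53, 36, 56, 60, 47]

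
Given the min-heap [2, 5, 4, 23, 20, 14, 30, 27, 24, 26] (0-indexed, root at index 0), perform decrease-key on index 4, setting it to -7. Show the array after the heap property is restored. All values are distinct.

set index 4 from 20 to -7 → [2, 5, 4, 23, -7, 14, 30, 27, 24, 26]
-7 < parent 5 at index 1, swap → [2, -7, 4, 23, 5, 14, 30, 27, 24, 26]
-7 < parent 2 at index 0, swap → [-7, 2, 4, 23, 5, 14, 30, 27, 24, 26]

[-7, 2, 4, 23, 5, 14, 30, 27, 24, 26]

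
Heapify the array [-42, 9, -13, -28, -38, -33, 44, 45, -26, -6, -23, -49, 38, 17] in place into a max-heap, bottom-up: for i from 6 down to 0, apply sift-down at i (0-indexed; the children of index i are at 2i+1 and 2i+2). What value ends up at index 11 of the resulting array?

-49

sift down from index 6: already satisfies heap property
sift down from index 5:
  -33 vs larger child 38 at index 12, swap → [-42, 9, -13, -28, -38, 38, 44, 45, -26, -6, -23, -49, -33, 17]
sift down from index 4:
  -38 vs larger child -6 at index 9, swap → [-42, 9, -13, -28, -6, 38, 44, 45, -26, -38, -23, -49, -33, 17]
sift down from index 3:
  -28 vs larger child 45 at index 7, swap → [-42, 9, -13, 45, -6, 38, 44, -28, -26, -38, -23, -49, -33, 17]
sift down from index 2:
  -13 vs larger child 44 at index 6, swap → [-42, 9, 44, 45, -6, 38, -13, -28, -26, -38, -23, -49, -33, 17]
  -13 vs only child 17 at index 13, swap → [-42, 9, 44, 45, -6, 38, 17, -28, -26, -38, -23, -49, -33, -13]
sift down from index 1:
  9 vs larger child 45 at index 3, swap → [-42, 45, 44, 9, -6, 38, 17, -28, -26, -38, -23, -49, -33, -13]
sift down from index 0:
  -42 vs larger child 45 at index 1, swap → [45, -42, 44, 9, -6, 38, 17, -28, -26, -38, -23, -49, -33, -13]
  -42 vs larger child 9 at index 3, swap → [45, 9, 44, -42, -6, 38, 17, -28, -26, -38, -23, -49, -33, -13]
  -42 vs larger child -26 at index 8, swap → [45, 9, 44, -26, -6, 38, 17, -28, -42, -38, -23, -49, -33, -13]
resulting array: [45, 9, 44, -26, -6, 38, 17, -28, -42, -38, -23, -49, -33, -13]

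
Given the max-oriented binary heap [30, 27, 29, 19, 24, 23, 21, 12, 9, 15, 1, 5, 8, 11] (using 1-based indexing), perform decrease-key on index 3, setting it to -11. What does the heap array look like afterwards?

[30, 27, 23, 19, 24, 8, 21, 12, 9, 15, 1, 5, -11, 11]

set index 3 from 29 to -11 → [30, 27, -11, 19, 24, 23, 21, 12, 9, 15, 1, 5, 8, 11]
-11 vs larger child 23 at index 6, swap → [30, 27, 23, 19, 24, -11, 21, 12, 9, 15, 1, 5, 8, 11]
-11 vs larger child 8 at index 13, swap → [30, 27, 23, 19, 24, 8, 21, 12, 9, 15, 1, 5, -11, 11]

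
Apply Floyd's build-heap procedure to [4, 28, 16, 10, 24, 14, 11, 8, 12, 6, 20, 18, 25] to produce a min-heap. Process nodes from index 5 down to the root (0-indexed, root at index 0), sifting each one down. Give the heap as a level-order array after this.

sift down from index 5: already satisfies heap property
sift down from index 4:
  24 vs smaller child 6 at index 9, swap → [4, 28, 16, 10, 6, 14, 11, 8, 12, 24, 20, 18, 25]
sift down from index 3:
  10 vs smaller child 8 at index 7, swap → [4, 28, 16, 8, 6, 14, 11, 10, 12, 24, 20, 18, 25]
sift down from index 2:
  16 vs smaller child 11 at index 6, swap → [4, 28, 11, 8, 6, 14, 16, 10, 12, 24, 20, 18, 25]
sift down from index 1:
  28 vs smaller child 6 at index 4, swap → [4, 6, 11, 8, 28, 14, 16, 10, 12, 24, 20, 18, 25]
  28 vs smaller child 20 at index 10, swap → [4, 6, 11, 8, 20, 14, 16, 10, 12, 24, 28, 18, 25]
sift down from index 0: already satisfies heap property

[4, 6, 11, 8, 20, 14, 16, 10, 12, 24, 28, 18, 25]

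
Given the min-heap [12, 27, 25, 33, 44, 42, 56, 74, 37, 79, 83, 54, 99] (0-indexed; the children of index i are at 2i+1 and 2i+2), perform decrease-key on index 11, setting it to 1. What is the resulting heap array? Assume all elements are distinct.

set index 11 from 54 to 1 → [12, 27, 25, 33, 44, 42, 56, 74, 37, 79, 83, 1, 99]
1 < parent 42 at index 5, swap → [12, 27, 25, 33, 44, 1, 56, 74, 37, 79, 83, 42, 99]
1 < parent 25 at index 2, swap → [12, 27, 1, 33, 44, 25, 56, 74, 37, 79, 83, 42, 99]
1 < parent 12 at index 0, swap → [1, 27, 12, 33, 44, 25, 56, 74, 37, 79, 83, 42, 99]

[1, 27, 12, 33, 44, 25, 56, 74, 37, 79, 83, 42, 99]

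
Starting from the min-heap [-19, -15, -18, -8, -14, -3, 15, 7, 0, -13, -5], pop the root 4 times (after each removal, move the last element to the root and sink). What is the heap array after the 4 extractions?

[-13, -8, -5, 7, 0, -3, 15]

extract-min #1 returns -19:
  remove root -19; move last element -5 to root → [-5, -15, -18, -8, -14, -3, 15, 7, 0, -13]
  -5 vs smaller child -18 at index 2, swap → [-18, -15, -5, -8, -14, -3, 15, 7, 0, -13]
extract-min #2 returns -18:
  remove root -18; move last element -13 to root → [-13, -15, -5, -8, -14, -3, 15, 7, 0]
  -13 vs smaller child -15 at index 1, swap → [-15, -13, -5, -8, -14, -3, 15, 7, 0]
  -13 vs smaller child -14 at index 4, swap → [-15, -14, -5, -8, -13, -3, 15, 7, 0]
extract-min #3 returns -15:
  remove root -15; move last element 0 to root → [0, -14, -5, -8, -13, -3, 15, 7]
  0 vs smaller child -14 at index 1, swap → [-14, 0, -5, -8, -13, -3, 15, 7]
  0 vs smaller child -13 at index 4, swap → [-14, -13, -5, -8, 0, -3, 15, 7]
extract-min #4 returns -14:
  remove root -14; move last element 7 to root → [7, -13, -5, -8, 0, -3, 15]
  7 vs smaller child -13 at index 1, swap → [-13, 7, -5, -8, 0, -3, 15]
  7 vs smaller child -8 at index 3, swap → [-13, -8, -5, 7, 0, -3, 15]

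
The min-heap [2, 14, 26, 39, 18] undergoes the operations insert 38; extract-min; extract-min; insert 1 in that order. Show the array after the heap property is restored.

[1, 18, 26, 39, 38]

insert 38:
  append 38 at index 5 → [2, 14, 26, 39, 18, 38] (no swap needed)
extract-min → returns 2:
  remove root 2; move last element 38 to root → [38, 14, 26, 39, 18]
  38 vs smaller child 14 at index 1, swap → [14, 38, 26, 39, 18]
  38 vs smaller child 18 at index 4, swap → [14, 18, 26, 39, 38]
extract-min → returns 14:
  remove root 14; move last element 38 to root → [38, 18, 26, 39]
  38 vs smaller child 18 at index 1, swap → [18, 38, 26, 39]
insert 1:
  append 1 at index 4 → [18, 38, 26, 39, 1]
  1 < parent 38 at index 1, swap → [18, 1, 26, 39, 38]
  1 < parent 18 at index 0, swap → [1, 18, 26, 39, 38]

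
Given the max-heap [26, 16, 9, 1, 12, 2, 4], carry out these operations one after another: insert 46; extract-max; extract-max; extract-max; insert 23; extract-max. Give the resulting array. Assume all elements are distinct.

[12, 4, 9, 1, 2]

insert 46:
  append 46 at index 7 → [26, 16, 9, 1, 12, 2, 4, 46]
  46 > parent 1 at index 3, swap → [26, 16, 9, 46, 12, 2, 4, 1]
  46 > parent 16 at index 1, swap → [26, 46, 9, 16, 12, 2, 4, 1]
  46 > parent 26 at index 0, swap → [46, 26, 9, 16, 12, 2, 4, 1]
extract-max → returns 46:
  remove root 46; move last element 1 to root → [1, 26, 9, 16, 12, 2, 4]
  1 vs larger child 26 at index 1, swap → [26, 1, 9, 16, 12, 2, 4]
  1 vs larger child 16 at index 3, swap → [26, 16, 9, 1, 12, 2, 4]
extract-max → returns 26:
  remove root 26; move last element 4 to root → [4, 16, 9, 1, 12, 2]
  4 vs larger child 16 at index 1, swap → [16, 4, 9, 1, 12, 2]
  4 vs larger child 12 at index 4, swap → [16, 12, 9, 1, 4, 2]
extract-max → returns 16:
  remove root 16; move last element 2 to root → [2, 12, 9, 1, 4]
  2 vs larger child 12 at index 1, swap → [12, 2, 9, 1, 4]
  2 vs larger child 4 at index 4, swap → [12, 4, 9, 1, 2]
insert 23:
  append 23 at index 5 → [12, 4, 9, 1, 2, 23]
  23 > parent 9 at index 2, swap → [12, 4, 23, 1, 2, 9]
  23 > parent 12 at index 0, swap → [23, 4, 12, 1, 2, 9]
extract-max → returns 23:
  remove root 23; move last element 9 to root → [9, 4, 12, 1, 2]
  9 vs larger child 12 at index 2, swap → [12, 4, 9, 1, 2]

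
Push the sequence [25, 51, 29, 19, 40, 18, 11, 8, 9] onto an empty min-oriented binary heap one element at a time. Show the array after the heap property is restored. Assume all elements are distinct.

Insert 25:
  append 25 at index 0 → [25] (no swap needed)
Insert 51:
  append 51 at index 1 → [25, 51] (no swap needed)
Insert 29:
  append 29 at index 2 → [25, 51, 29] (no swap needed)
Insert 19:
  append 19 at index 3 → [25, 51, 29, 19]
  19 < parent 51 at index 1, swap → [25, 19, 29, 51]
  19 < parent 25 at index 0, swap → [19, 25, 29, 51]
Insert 40:
  append 40 at index 4 → [19, 25, 29, 51, 40] (no swap needed)
Insert 18:
  append 18 at index 5 → [19, 25, 29, 51, 40, 18]
  18 < parent 29 at index 2, swap → [19, 25, 18, 51, 40, 29]
  18 < parent 19 at index 0, swap → [18, 25, 19, 51, 40, 29]
Insert 11:
  append 11 at index 6 → [18, 25, 19, 51, 40, 29, 11]
  11 < parent 19 at index 2, swap → [18, 25, 11, 51, 40, 29, 19]
  11 < parent 18 at index 0, swap → [11, 25, 18, 51, 40, 29, 19]
Insert 8:
  append 8 at index 7 → [11, 25, 18, 51, 40, 29, 19, 8]
  8 < parent 51 at index 3, swap → [11, 25, 18, 8, 40, 29, 19, 51]
  8 < parent 25 at index 1, swap → [11, 8, 18, 25, 40, 29, 19, 51]
  8 < parent 11 at index 0, swap → [8, 11, 18, 25, 40, 29, 19, 51]
Insert 9:
  append 9 at index 8 → [8, 11, 18, 25, 40, 29, 19, 51, 9]
  9 < parent 25 at index 3, swap → [8, 11, 18, 9, 40, 29, 19, 51, 25]
  9 < parent 11 at index 1, swap → [8, 9, 18, 11, 40, 29, 19, 51, 25]

[8, 9, 18, 11, 40, 29, 19, 51, 25]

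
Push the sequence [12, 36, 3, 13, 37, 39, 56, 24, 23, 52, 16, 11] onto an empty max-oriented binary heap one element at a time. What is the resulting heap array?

Insert 12:
  append 12 at index 0 → [12] (no swap needed)
Insert 36:
  append 36 at index 1 → [12, 36]
  36 > parent 12 at index 0, swap → [36, 12]
Insert 3:
  append 3 at index 2 → [36, 12, 3] (no swap needed)
Insert 13:
  append 13 at index 3 → [36, 12, 3, 13]
  13 > parent 12 at index 1, swap → [36, 13, 3, 12]
Insert 37:
  append 37 at index 4 → [36, 13, 3, 12, 37]
  37 > parent 13 at index 1, swap → [36, 37, 3, 12, 13]
  37 > parent 36 at index 0, swap → [37, 36, 3, 12, 13]
Insert 39:
  append 39 at index 5 → [37, 36, 3, 12, 13, 39]
  39 > parent 3 at index 2, swap → [37, 36, 39, 12, 13, 3]
  39 > parent 37 at index 0, swap → [39, 36, 37, 12, 13, 3]
Insert 56:
  append 56 at index 6 → [39, 36, 37, 12, 13, 3, 56]
  56 > parent 37 at index 2, swap → [39, 36, 56, 12, 13, 3, 37]
  56 > parent 39 at index 0, swap → [56, 36, 39, 12, 13, 3, 37]
Insert 24:
  append 24 at index 7 → [56, 36, 39, 12, 13, 3, 37, 24]
  24 > parent 12 at index 3, swap → [56, 36, 39, 24, 13, 3, 37, 12]
Insert 23:
  append 23 at index 8 → [56, 36, 39, 24, 13, 3, 37, 12, 23] (no swap needed)
Insert 52:
  append 52 at index 9 → [56, 36, 39, 24, 13, 3, 37, 12, 23, 52]
  52 > parent 13 at index 4, swap → [56, 36, 39, 24, 52, 3, 37, 12, 23, 13]
  52 > parent 36 at index 1, swap → [56, 52, 39, 24, 36, 3, 37, 12, 23, 13]
Insert 16:
  append 16 at index 10 → [56, 52, 39, 24, 36, 3, 37, 12, 23, 13, 16] (no swap needed)
Insert 11:
  append 11 at index 11 → [56, 52, 39, 24, 36, 3, 37, 12, 23, 13, 16, 11]
  11 > parent 3 at index 5, swap → [56, 52, 39, 24, 36, 11, 37, 12, 23, 13, 16, 3]

[56, 52, 39, 24, 36, 11, 37, 12, 23, 13, 16, 3]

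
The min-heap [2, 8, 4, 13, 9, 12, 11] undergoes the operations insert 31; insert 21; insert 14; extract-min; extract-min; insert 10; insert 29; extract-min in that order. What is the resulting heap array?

[9, 10, 11, 13, 21, 12, 14, 31, 29]

insert 31:
  append 31 at index 7 → [2, 8, 4, 13, 9, 12, 11, 31] (no swap needed)
insert 21:
  append 21 at index 8 → [2, 8, 4, 13, 9, 12, 11, 31, 21] (no swap needed)
insert 14:
  append 14 at index 9 → [2, 8, 4, 13, 9, 12, 11, 31, 21, 14] (no swap needed)
extract-min → returns 2:
  remove root 2; move last element 14 to root → [14, 8, 4, 13, 9, 12, 11, 31, 21]
  14 vs smaller child 4 at index 2, swap → [4, 8, 14, 13, 9, 12, 11, 31, 21]
  14 vs smaller child 11 at index 6, swap → [4, 8, 11, 13, 9, 12, 14, 31, 21]
extract-min → returns 4:
  remove root 4; move last element 21 to root → [21, 8, 11, 13, 9, 12, 14, 31]
  21 vs smaller child 8 at index 1, swap → [8, 21, 11, 13, 9, 12, 14, 31]
  21 vs smaller child 9 at index 4, swap → [8, 9, 11, 13, 21, 12, 14, 31]
insert 10:
  append 10 at index 8 → [8, 9, 11, 13, 21, 12, 14, 31, 10]
  10 < parent 13 at index 3, swap → [8, 9, 11, 10, 21, 12, 14, 31, 13]
insert 29:
  append 29 at index 9 → [8, 9, 11, 10, 21, 12, 14, 31, 13, 29] (no swap needed)
extract-min → returns 8:
  remove root 8; move last element 29 to root → [29, 9, 11, 10, 21, 12, 14, 31, 13]
  29 vs smaller child 9 at index 1, swap → [9, 29, 11, 10, 21, 12, 14, 31, 13]
  29 vs smaller child 10 at index 3, swap → [9, 10, 11, 29, 21, 12, 14, 31, 13]
  29 vs smaller child 13 at index 8, swap → [9, 10, 11, 13, 21, 12, 14, 31, 29]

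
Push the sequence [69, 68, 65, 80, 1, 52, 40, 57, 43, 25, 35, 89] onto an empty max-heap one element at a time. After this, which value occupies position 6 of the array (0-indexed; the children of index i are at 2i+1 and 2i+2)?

40

Insert 69:
  append 69 at index 0 → [69] (no swap needed)
Insert 68:
  append 68 at index 1 → [69, 68] (no swap needed)
Insert 65:
  append 65 at index 2 → [69, 68, 65] (no swap needed)
Insert 80:
  append 80 at index 3 → [69, 68, 65, 80]
  80 > parent 68 at index 1, swap → [69, 80, 65, 68]
  80 > parent 69 at index 0, swap → [80, 69, 65, 68]
Insert 1:
  append 1 at index 4 → [80, 69, 65, 68, 1] (no swap needed)
Insert 52:
  append 52 at index 5 → [80, 69, 65, 68, 1, 52] (no swap needed)
Insert 40:
  append 40 at index 6 → [80, 69, 65, 68, 1, 52, 40] (no swap needed)
Insert 57:
  append 57 at index 7 → [80, 69, 65, 68, 1, 52, 40, 57] (no swap needed)
Insert 43:
  append 43 at index 8 → [80, 69, 65, 68, 1, 52, 40, 57, 43] (no swap needed)
Insert 25:
  append 25 at index 9 → [80, 69, 65, 68, 1, 52, 40, 57, 43, 25]
  25 > parent 1 at index 4, swap → [80, 69, 65, 68, 25, 52, 40, 57, 43, 1]
Insert 35:
  append 35 at index 10 → [80, 69, 65, 68, 25, 52, 40, 57, 43, 1, 35]
  35 > parent 25 at index 4, swap → [80, 69, 65, 68, 35, 52, 40, 57, 43, 1, 25]
Insert 89:
  append 89 at index 11 → [80, 69, 65, 68, 35, 52, 40, 57, 43, 1, 25, 89]
  89 > parent 52 at index 5, swap → [80, 69, 65, 68, 35, 89, 40, 57, 43, 1, 25, 52]
  89 > parent 65 at index 2, swap → [80, 69, 89, 68, 35, 65, 40, 57, 43, 1, 25, 52]
  89 > parent 80 at index 0, swap → [89, 69, 80, 68, 35, 65, 40, 57, 43, 1, 25, 52]
resulting array: [89, 69, 80, 68, 35, 65, 40, 57, 43, 1, 25, 52]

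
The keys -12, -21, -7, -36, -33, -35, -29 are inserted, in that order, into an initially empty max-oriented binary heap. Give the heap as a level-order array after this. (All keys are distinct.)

Insert -12:
  append -12 at index 0 → [-12] (no swap needed)
Insert -21:
  append -21 at index 1 → [-12, -21] (no swap needed)
Insert -7:
  append -7 at index 2 → [-12, -21, -7]
  -7 > parent -12 at index 0, swap → [-7, -21, -12]
Insert -36:
  append -36 at index 3 → [-7, -21, -12, -36] (no swap needed)
Insert -33:
  append -33 at index 4 → [-7, -21, -12, -36, -33] (no swap needed)
Insert -35:
  append -35 at index 5 → [-7, -21, -12, -36, -33, -35] (no swap needed)
Insert -29:
  append -29 at index 6 → [-7, -21, -12, -36, -33, -35, -29] (no swap needed)

[-7, -21, -12, -36, -33, -35, -29]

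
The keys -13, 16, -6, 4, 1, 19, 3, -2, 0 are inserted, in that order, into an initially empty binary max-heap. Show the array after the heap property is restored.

[19, 4, 16, 0, 1, -6, 3, -13, -2]

Insert -13:
  append -13 at index 0 → [-13] (no swap needed)
Insert 16:
  append 16 at index 1 → [-13, 16]
  16 > parent -13 at index 0, swap → [16, -13]
Insert -6:
  append -6 at index 2 → [16, -13, -6] (no swap needed)
Insert 4:
  append 4 at index 3 → [16, -13, -6, 4]
  4 > parent -13 at index 1, swap → [16, 4, -6, -13]
Insert 1:
  append 1 at index 4 → [16, 4, -6, -13, 1] (no swap needed)
Insert 19:
  append 19 at index 5 → [16, 4, -6, -13, 1, 19]
  19 > parent -6 at index 2, swap → [16, 4, 19, -13, 1, -6]
  19 > parent 16 at index 0, swap → [19, 4, 16, -13, 1, -6]
Insert 3:
  append 3 at index 6 → [19, 4, 16, -13, 1, -6, 3] (no swap needed)
Insert -2:
  append -2 at index 7 → [19, 4, 16, -13, 1, -6, 3, -2]
  -2 > parent -13 at index 3, swap → [19, 4, 16, -2, 1, -6, 3, -13]
Insert 0:
  append 0 at index 8 → [19, 4, 16, -2, 1, -6, 3, -13, 0]
  0 > parent -2 at index 3, swap → [19, 4, 16, 0, 1, -6, 3, -13, -2]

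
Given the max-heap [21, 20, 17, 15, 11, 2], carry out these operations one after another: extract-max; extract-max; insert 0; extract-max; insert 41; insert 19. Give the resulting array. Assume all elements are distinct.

[41, 15, 19, 0, 2, 11]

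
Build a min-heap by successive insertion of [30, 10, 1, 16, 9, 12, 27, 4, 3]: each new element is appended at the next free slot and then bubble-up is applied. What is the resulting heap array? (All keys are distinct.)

[1, 3, 10, 4, 16, 12, 27, 30, 9]

Insert 30:
  append 30 at index 0 → [30] (no swap needed)
Insert 10:
  append 10 at index 1 → [30, 10]
  10 < parent 30 at index 0, swap → [10, 30]
Insert 1:
  append 1 at index 2 → [10, 30, 1]
  1 < parent 10 at index 0, swap → [1, 30, 10]
Insert 16:
  append 16 at index 3 → [1, 30, 10, 16]
  16 < parent 30 at index 1, swap → [1, 16, 10, 30]
Insert 9:
  append 9 at index 4 → [1, 16, 10, 30, 9]
  9 < parent 16 at index 1, swap → [1, 9, 10, 30, 16]
Insert 12:
  append 12 at index 5 → [1, 9, 10, 30, 16, 12] (no swap needed)
Insert 27:
  append 27 at index 6 → [1, 9, 10, 30, 16, 12, 27] (no swap needed)
Insert 4:
  append 4 at index 7 → [1, 9, 10, 30, 16, 12, 27, 4]
  4 < parent 30 at index 3, swap → [1, 9, 10, 4, 16, 12, 27, 30]
  4 < parent 9 at index 1, swap → [1, 4, 10, 9, 16, 12, 27, 30]
Insert 3:
  append 3 at index 8 → [1, 4, 10, 9, 16, 12, 27, 30, 3]
  3 < parent 9 at index 3, swap → [1, 4, 10, 3, 16, 12, 27, 30, 9]
  3 < parent 4 at index 1, swap → [1, 3, 10, 4, 16, 12, 27, 30, 9]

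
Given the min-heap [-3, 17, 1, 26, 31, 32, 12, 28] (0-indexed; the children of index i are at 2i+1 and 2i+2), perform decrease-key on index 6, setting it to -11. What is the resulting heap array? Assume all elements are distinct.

[-11, 17, -3, 26, 31, 32, 1, 28]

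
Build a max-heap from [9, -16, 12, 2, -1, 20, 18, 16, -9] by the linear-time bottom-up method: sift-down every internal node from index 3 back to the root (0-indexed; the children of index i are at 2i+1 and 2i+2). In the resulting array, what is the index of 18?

2

sift down from index 3:
  2 vs larger child 16 at index 7, swap → [9, -16, 12, 16, -1, 20, 18, 2, -9]
sift down from index 2:
  12 vs larger child 20 at index 5, swap → [9, -16, 20, 16, -1, 12, 18, 2, -9]
sift down from index 1:
  -16 vs larger child 16 at index 3, swap → [9, 16, 20, -16, -1, 12, 18, 2, -9]
  -16 vs larger child 2 at index 7, swap → [9, 16, 20, 2, -1, 12, 18, -16, -9]
sift down from index 0:
  9 vs larger child 20 at index 2, swap → [20, 16, 9, 2, -1, 12, 18, -16, -9]
  9 vs larger child 18 at index 6, swap → [20, 16, 18, 2, -1, 12, 9, -16, -9]
resulting array: [20, 16, 18, 2, -1, 12, 9, -16, -9]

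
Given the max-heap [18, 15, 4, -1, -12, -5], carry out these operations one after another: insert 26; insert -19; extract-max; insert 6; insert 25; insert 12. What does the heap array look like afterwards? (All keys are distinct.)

[25, 18, 4, 15, 12, -5, -19, -1, 6, -12]

insert 26:
  append 26 at index 6 → [18, 15, 4, -1, -12, -5, 26]
  26 > parent 4 at index 2, swap → [18, 15, 26, -1, -12, -5, 4]
  26 > parent 18 at index 0, swap → [26, 15, 18, -1, -12, -5, 4]
insert -19:
  append -19 at index 7 → [26, 15, 18, -1, -12, -5, 4, -19] (no swap needed)
extract-max → returns 26:
  remove root 26; move last element -19 to root → [-19, 15, 18, -1, -12, -5, 4]
  -19 vs larger child 18 at index 2, swap → [18, 15, -19, -1, -12, -5, 4]
  -19 vs larger child 4 at index 6, swap → [18, 15, 4, -1, -12, -5, -19]
insert 6:
  append 6 at index 7 → [18, 15, 4, -1, -12, -5, -19, 6]
  6 > parent -1 at index 3, swap → [18, 15, 4, 6, -12, -5, -19, -1]
insert 25:
  append 25 at index 8 → [18, 15, 4, 6, -12, -5, -19, -1, 25]
  25 > parent 6 at index 3, swap → [18, 15, 4, 25, -12, -5, -19, -1, 6]
  25 > parent 15 at index 1, swap → [18, 25, 4, 15, -12, -5, -19, -1, 6]
  25 > parent 18 at index 0, swap → [25, 18, 4, 15, -12, -5, -19, -1, 6]
insert 12:
  append 12 at index 9 → [25, 18, 4, 15, -12, -5, -19, -1, 6, 12]
  12 > parent -12 at index 4, swap → [25, 18, 4, 15, 12, -5, -19, -1, 6, -12]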